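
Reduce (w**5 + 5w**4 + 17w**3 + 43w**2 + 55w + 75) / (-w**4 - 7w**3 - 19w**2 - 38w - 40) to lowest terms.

(-w**3 - 4w**2 - 8w - 15)/(w**2 + 6w + 8)

Repeated division with remainder:
  w**5 + 5w**4 + 17w**3 + 43w**2 + 55w + 75 = (-w + 2)(-w**4 - 7w**3 - 19w**2 - 38w - 40) + (12w**3 + 43w**2 + 91w + 155)
  -w**4 - 7w**3 - 19w**2 - 38w - 40 = (-(1/12)w - 41/144)(12w**3 + 43w**2 + 91w + 155) + ((119/144)w**2 + (119/144)w + 595/144)
  12w**3 + 43w**2 + 91w + 155 = ((1728/119)w + 4464/119)((119/144)w**2 + (119/144)w + 595/144) + (0)
Last nonzero remainder: (119/144)w**2 + (119/144)w + 595/144. Dividing through by 119/144 gives the monic gcd w**2 + w + 5.
Cancel w**2 + w + 5 from numerator and denominator to get the reduced form.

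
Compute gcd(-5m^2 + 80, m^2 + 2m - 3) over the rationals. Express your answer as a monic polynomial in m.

1

Apply the Euclidean algorithm:
  -5m^2 + 80 = (-5)(m^2 + 2m - 3) + (10m + 65)
  m^2 + 2m - 3 = ((1/10)m - 9/20)(10m + 65) + (105/4)
  10m + 65 = ((8/21)m + 52/21)(105/4) + (0)
The last nonzero remainder is the constant 105/4, so the polynomials are coprime and gcd = 1.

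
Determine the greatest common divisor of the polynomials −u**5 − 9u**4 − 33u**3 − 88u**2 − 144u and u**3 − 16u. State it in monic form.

u**2 + 4u

By polynomial division,
  −u**5 − 9u**4 − 33u**3 − 88u**2 − 144u = (−u**2 − 9u − 49)(u**3 − 16u) + (−232u**2 − 928u)
  u**3 − 16u = (−(1/232)u + 1/58)(−232u**2 − 928u) + (0)
Last nonzero remainder: −232u**2 − 928u. Dividing through by −232 gives the monic gcd u**2 + 4u.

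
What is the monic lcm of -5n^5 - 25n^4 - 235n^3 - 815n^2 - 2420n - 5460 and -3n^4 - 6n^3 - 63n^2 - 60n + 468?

Apply the Euclidean algorithm:
  -5n^5 - 25n^4 - 235n^3 - 815n^2 - 2420n - 5460 = ((5/3)n + 5)(-3n^4 - 6n^3 - 63n^2 - 60n + 468) + (-100n^3 - 400n^2 - 2900n - 7800)
  -3n^4 - 6n^3 - 63n^2 - 60n + 468 = ((3/100)n - 3/50)(-100n^3 - 400n^2 - 2900n - 7800) + (0)
Last nonzero remainder: -100n^3 - 400n^2 - 2900n - 7800. Dividing through by -100 gives the monic gcd n^3 + 4n^2 + 29n + 78.
Then lcm(f, g) = f·g / gcd(f, g); expanding and making the result monic gives the answer.

n^6 + 3n^5 + 37n^4 + 69n^3 + 158n^2 + 124n - 2184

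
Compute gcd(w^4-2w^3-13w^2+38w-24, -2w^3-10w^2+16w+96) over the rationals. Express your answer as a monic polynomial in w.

By polynomial division,
  w^4-2w^3-13w^2+38w-24 = (-(1/2)w+7/2)(-2w^3-10w^2+16w+96) + (30w^2+30w-360)
  -2w^3-10w^2+16w+96 = (-(1/15)w-4/15)(30w^2+30w-360) + (0)
Last nonzero remainder: 30w^2+30w-360. Dividing through by 30 gives the monic gcd w^2+w-12.

w^2+w-12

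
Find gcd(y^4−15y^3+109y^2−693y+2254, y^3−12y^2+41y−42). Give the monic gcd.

y−7

Apply the Euclidean algorithm:
  y^4−15y^3+109y^2−693y+2254 = (y−3)(y^3−12y^2+41y−42) + (32y^2−528y+2128)
  y^3−12y^2+41y−42 = ((1/32)y+9/64)(32y^2−528y+2128) + ((195/4)y−1365/4)
  32y^2−528y+2128 = ((128/195)y−1216/195)((195/4)y−1365/4) + (0)
Last nonzero remainder: (195/4)y−1365/4. Dividing through by 195/4 gives the monic gcd y−7.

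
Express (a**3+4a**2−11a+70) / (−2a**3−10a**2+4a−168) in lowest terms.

(−a**2+3a−10)/(2a**2−4a+24)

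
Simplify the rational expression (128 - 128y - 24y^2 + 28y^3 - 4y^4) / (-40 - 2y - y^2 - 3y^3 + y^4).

By polynomial division,
  -4y^4 + 28y^3 - 24y^2 - 128y + 128 = (-4)(y^4 - 3y^3 - y^2 - 2y - 40) + (16y^3 - 28y^2 - 136y - 32)
  y^4 - 3y^3 - y^2 - 2y - 40 = ((1/16)y - 5/64)(16y^3 - 28y^2 - 136y - 32) + ((85/16)y^2 - (85/8)y - 85/2)
  16y^3 - 28y^2 - 136y - 32 = ((256/85)y + 64/85)((85/16)y^2 - (85/8)y - 85/2) + (0)
Last nonzero remainder: (85/16)y^2 - (85/8)y - 85/2. Dividing through by 85/16 gives the monic gcd y^2 - 2y - 8.
Cancel y^2 - 2y - 8 from numerator and denominator to get the reduced form.

(-16 + 20y - 4y^2)/(5 - y + y^2)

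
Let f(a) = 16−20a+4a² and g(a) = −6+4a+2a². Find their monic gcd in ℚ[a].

−1+a

Apply the Euclidean algorithm:
  4a²−20a+16 = (2)(2a²+4a−6) + (−28a+28)
  2a²+4a−6 = (−(1/14)a−3/14)(−28a+28) + (0)
Last nonzero remainder: −28a+28. Dividing through by −28 gives the monic gcd a−1.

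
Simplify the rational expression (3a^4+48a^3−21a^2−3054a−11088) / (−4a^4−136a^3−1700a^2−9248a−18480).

(−3a+24)/(4a+40)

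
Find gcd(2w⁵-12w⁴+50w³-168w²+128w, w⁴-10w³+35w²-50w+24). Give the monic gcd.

w²-5w+4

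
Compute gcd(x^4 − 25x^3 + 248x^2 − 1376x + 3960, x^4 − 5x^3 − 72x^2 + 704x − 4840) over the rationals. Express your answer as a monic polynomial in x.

x^3 − 16x^2 + 104x − 440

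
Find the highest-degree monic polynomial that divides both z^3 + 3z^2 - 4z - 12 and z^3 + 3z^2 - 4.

Apply the Euclidean algorithm:
  z^3 + 3z^2 - 4z - 12 = (z^3 + 3z^2 - 4) + (-4z - 8)
  z^3 + 3z^2 - 4 = (-(1/4)z^2 - (1/4)z + 1/2)(-4z - 8) + (0)
Last nonzero remainder: -4z - 8. Dividing through by -4 gives the monic gcd z + 2.

z + 2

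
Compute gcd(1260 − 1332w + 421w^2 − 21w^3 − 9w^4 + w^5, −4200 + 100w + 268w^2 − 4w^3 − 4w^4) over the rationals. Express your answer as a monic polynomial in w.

Apply the Euclidean algorithm:
  w^5 − 9w^4 − 21w^3 + 421w^2 − 1332w + 1260 = (−(1/4)w + 5/2)(−4w^4 − 4w^3 + 268w^2 + 100w − 4200) + (56w^3 − 224w^2 − 2632w + 11760)
  −4w^4 − 4w^3 + 268w^2 + 100w − 4200 = (−(1/14)w − 5/14)(56w^3 − 224w^2 − 2632w + 11760) + (0)
Last nonzero remainder: 56w^3 − 224w^2 − 2632w + 11760. Dividing through by 56 gives the monic gcd w^3 − 4w^2 − 47w + 210.

210 − 47w − 4w^2 + w^3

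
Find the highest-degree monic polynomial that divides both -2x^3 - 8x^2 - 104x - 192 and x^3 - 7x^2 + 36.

x + 2

Apply the Euclidean algorithm:
  -2x^3 - 8x^2 - 104x - 192 = (-2)(x^3 - 7x^2 + 36) + (-22x^2 - 104x - 120)
  x^3 - 7x^2 + 36 = (-(1/22)x + 129/242)(-22x^2 - 104x - 120) + ((6048/121)x + 12096/121)
  -22x^2 - 104x - 120 = (-(1331/3024)x - 605/504)((6048/121)x + 12096/121) + (0)
Last nonzero remainder: (6048/121)x + 12096/121. Dividing through by 6048/121 gives the monic gcd x + 2.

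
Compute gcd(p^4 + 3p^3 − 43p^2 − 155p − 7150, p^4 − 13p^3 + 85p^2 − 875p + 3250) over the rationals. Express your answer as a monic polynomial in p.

Repeated division with remainder:
  p^4 + 3p^3 − 43p^2 − 155p − 7150 = (p^4 − 13p^3 + 85p^2 − 875p + 3250) + (16p^3 − 128p^2 + 720p − 10400)
  p^4 − 13p^3 + 85p^2 − 875p + 3250 = ((1/16)p − 5/16)(16p^3 − 128p^2 + 720p − 10400) + (0)
Last nonzero remainder: 16p^3 − 128p^2 + 720p − 10400. Dividing through by 16 gives the monic gcd p^3 − 8p^2 + 45p − 650.

p^3 − 8p^2 + 45p − 650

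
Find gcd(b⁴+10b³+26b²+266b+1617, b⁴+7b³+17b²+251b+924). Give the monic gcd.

b³+3b²+5b+231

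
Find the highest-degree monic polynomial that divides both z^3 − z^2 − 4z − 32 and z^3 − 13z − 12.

Apply the Euclidean algorithm:
  z^3 − z^2 − 4z − 32 = (z^3 − 13z − 12) + (−z^2 + 9z − 20)
  z^3 − 13z − 12 = (−z − 9)(−z^2 + 9z − 20) + (48z − 192)
  −z^2 + 9z − 20 = (−(1/48)z + 5/48)(48z − 192) + (0)
Last nonzero remainder: 48z − 192. Dividing through by 48 gives the monic gcd z − 4.

z − 4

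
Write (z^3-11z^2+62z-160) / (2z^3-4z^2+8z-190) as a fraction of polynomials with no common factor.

Apply the Euclidean algorithm:
  z^3-11z^2+62z-160 = (1/2)(2z^3-4z^2+8z-190) + (-9z^2+58z-65)
  2z^3-4z^2+8z-190 = (-(2/9)z-80/81)(-9z^2+58z-65) + ((4118/81)z-20590/81)
  -9z^2+58z-65 = (-(729/4118)z+1053/4118)((4118/81)z-20590/81) + (0)
Last nonzero remainder: (4118/81)z-20590/81. Dividing through by 4118/81 gives the monic gcd z-5.
Cancel z-5 from numerator and denominator to get the reduced form.

(z^2-6z+32)/(2z^2+6z+38)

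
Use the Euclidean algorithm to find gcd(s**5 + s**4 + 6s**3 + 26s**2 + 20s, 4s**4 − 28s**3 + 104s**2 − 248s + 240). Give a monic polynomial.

s**2 − 2s + 10

Apply the Euclidean algorithm:
  s**5 + s**4 + 6s**3 + 26s**2 + 20s = ((1/4)s + 2)(4s**4 − 28s**3 + 104s**2 − 248s + 240) + (36s**3 − 120s**2 + 456s − 480)
  4s**4 − 28s**3 + 104s**2 − 248s + 240 = ((1/9)s − 11/27)(36s**3 − 120s**2 + 456s − 480) + ((40/9)s**2 − (80/9)s + 400/9)
  36s**3 − 120s**2 + 456s − 480 = ((81/10)s − 54/5)((40/9)s**2 − (80/9)s + 400/9) + (0)
Last nonzero remainder: (40/9)s**2 − (80/9)s + 400/9. Dividing through by 40/9 gives the monic gcd s**2 − 2s + 10.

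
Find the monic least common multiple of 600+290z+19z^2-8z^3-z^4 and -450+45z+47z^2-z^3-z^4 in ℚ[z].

1800+270z-233z^2-43z^3+5z^4+z^5

Apply the Euclidean algorithm:
  -z^4-8z^3+19z^2+290z+600 = (-z^4-z^3+47z^2+45z-450) + (-7z^3-28z^2+245z+1050)
  -z^4-z^3+47z^2+45z-450 = ((1/7)z-3/7)(-7z^3-28z^2+245z+1050) + (0)
Last nonzero remainder: -7z^3-28z^2+245z+1050. Dividing through by -7 gives the monic gcd z^3+4z^2-35z-150.
Then lcm(f, g) = f·g / gcd(f, g); expanding and making the result monic gives the answer.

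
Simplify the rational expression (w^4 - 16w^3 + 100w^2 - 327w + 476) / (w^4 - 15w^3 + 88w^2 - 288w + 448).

(w^2 - 5w + 17)/(w^2 - 4w + 16)

Apply the Euclidean algorithm:
  w^4 - 16w^3 + 100w^2 - 327w + 476 = (w^4 - 15w^3 + 88w^2 - 288w + 448) + (-w^3 + 12w^2 - 39w + 28)
  w^4 - 15w^3 + 88w^2 - 288w + 448 = (-w + 3)(-w^3 + 12w^2 - 39w + 28) + (13w^2 - 143w + 364)
  -w^3 + 12w^2 - 39w + 28 = (-(1/13)w + 1/13)(13w^2 - 143w + 364) + (0)
Last nonzero remainder: 13w^2 - 143w + 364. Dividing through by 13 gives the monic gcd w^2 - 11w + 28.
Cancel w^2 - 11w + 28 from numerator and denominator to get the reduced form.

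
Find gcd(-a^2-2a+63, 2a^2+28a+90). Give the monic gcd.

a+9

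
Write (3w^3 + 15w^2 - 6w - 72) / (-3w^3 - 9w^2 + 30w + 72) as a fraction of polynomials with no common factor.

(-w^2 - w + 6)/(w^2 - w - 6)

Apply the Euclidean algorithm:
  3w^3 + 15w^2 - 6w - 72 = (-1)(-3w^3 - 9w^2 + 30w + 72) + (6w^2 + 24w)
  -3w^3 - 9w^2 + 30w + 72 = (-(1/2)w + 1/2)(6w^2 + 24w) + (18w + 72)
  6w^2 + 24w = ((1/3)w)(18w + 72) + (0)
Last nonzero remainder: 18w + 72. Dividing through by 18 gives the monic gcd w + 4.
Cancel w + 4 from numerator and denominator to get the reduced form.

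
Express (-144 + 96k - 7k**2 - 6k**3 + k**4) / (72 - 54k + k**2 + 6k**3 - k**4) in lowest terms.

(12 - k - k**2)/(-6 + k + k**2)

Apply the Euclidean algorithm:
  k**4 - 6k**3 - 7k**2 + 96k - 144 = (-1)(-k**4 + 6k**3 + k**2 - 54k + 72) + (-6k**2 + 42k - 72)
  -k**4 + 6k**3 + k**2 - 54k + 72 = ((1/6)k**2 + (1/6)k - 1)(-6k**2 + 42k - 72) + (0)
Last nonzero remainder: -6k**2 + 42k - 72. Dividing through by -6 gives the monic gcd k**2 - 7k + 12.
Cancel k**2 - 7k + 12 from numerator and denominator to get the reduced form.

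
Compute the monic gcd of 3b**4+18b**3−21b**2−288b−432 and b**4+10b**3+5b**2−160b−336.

b**3+3b**2−16b−48

Repeated division with remainder:
  3b**4+18b**3−21b**2−288b−432 = (3)(b**4+10b**3+5b**2−160b−336) + (−12b**3−36b**2+192b+576)
  b**4+10b**3+5b**2−160b−336 = (−(1/12)b−7/12)(−12b**3−36b**2+192b+576) + (0)
Last nonzero remainder: −12b**3−36b**2+192b+576. Dividing through by −12 gives the monic gcd b**3+3b**2−16b−48.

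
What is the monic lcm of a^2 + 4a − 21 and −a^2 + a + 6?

a^3 + 6a^2 − 13a − 42

Euclidean algorithm in ℚ[a]:
  a^2 + 4a − 21 = (−1)(−a^2 + a + 6) + (5a − 15)
  −a^2 + a + 6 = (−(1/5)a − 2/5)(5a − 15) + (0)
Last nonzero remainder: 5a − 15. Dividing through by 5 gives the monic gcd a − 3.
Then lcm(f, g) = f·g / gcd(f, g); expanding and making the result monic gives the answer.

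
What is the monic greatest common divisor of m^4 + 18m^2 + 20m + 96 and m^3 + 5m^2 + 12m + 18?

m^2 + 2m + 6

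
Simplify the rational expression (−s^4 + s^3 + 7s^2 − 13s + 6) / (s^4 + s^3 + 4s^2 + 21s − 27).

By polynomial division,
  −s^4 + s^3 + 7s^2 − 13s + 6 = (−1)(s^4 + s^3 + 4s^2 + 21s − 27) + (2s^3 + 11s^2 + 8s − 21)
  s^4 + s^3 + 4s^2 + 21s − 27 = ((1/2)s − 9/4)(2s^3 + 11s^2 + 8s − 21) + ((99/4)s^2 + (99/2)s − 297/4)
  2s^3 + 11s^2 + 8s − 21 = ((8/99)s + 28/99)((99/4)s^2 + (99/2)s − 297/4) + (0)
Last nonzero remainder: (99/4)s^2 + (99/2)s − 297/4. Dividing through by 99/4 gives the monic gcd s^2 + 2s − 3.
Cancel s^2 + 2s − 3 from numerator and denominator to get the reduced form.

(−s^2 + 3s − 2)/(s^2 − s + 9)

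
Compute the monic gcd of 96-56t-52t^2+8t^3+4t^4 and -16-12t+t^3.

Apply the Euclidean algorithm:
  4t^4+8t^3-52t^2-56t+96 = (4t+8)(t^3-12t-16) + (-4t^2+104t+224)
  t^3-12t-16 = (-(1/4)t-13/2)(-4t^2+104t+224) + (720t+1440)
  -4t^2+104t+224 = (-(1/180)t+7/45)(720t+1440) + (0)
Last nonzero remainder: 720t+1440. Dividing through by 720 gives the monic gcd t+2.

2+t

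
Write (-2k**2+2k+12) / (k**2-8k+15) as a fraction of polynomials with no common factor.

(-2k-4)/(k-5)

By polynomial division,
  -2k**2+2k+12 = (-2)(k**2-8k+15) + (-14k+42)
  k**2-8k+15 = (-(1/14)k+5/14)(-14k+42) + (0)
Last nonzero remainder: -14k+42. Dividing through by -14 gives the monic gcd k-3.
Cancel k-3 from numerator and denominator to get the reduced form.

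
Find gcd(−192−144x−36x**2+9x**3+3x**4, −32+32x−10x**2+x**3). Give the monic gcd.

By polynomial division,
  3x**4+9x**3−36x**2−144x−192 = (3x+39)(x**3−10x**2+32x−32) + (258x**2−1296x+1056)
  x**3−10x**2+32x−32 = ((1/258)x−107/5547)(258x**2−1296x+1056) + ((5376/1849)x−21504/1849)
  258x**2−1296x+1056 = ((79507/896)x−20339/224)((5376/1849)x−21504/1849) + (0)
Last nonzero remainder: (5376/1849)x−21504/1849. Dividing through by 5376/1849 gives the monic gcd x−4.

−4+x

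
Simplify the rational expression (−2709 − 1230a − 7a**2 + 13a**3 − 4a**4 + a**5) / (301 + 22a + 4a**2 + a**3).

(−63 − 33a − a**2 + a**3)/(7 + a)

Repeated division with remainder:
  a**5 − 4a**4 + 13a**3 − 7a**2 − 1230a − 2709 = (a**2 − 8a + 23)(a**3 + 4a**2 + 22a + 301) + (−224a**2 + 672a − 9632)
  a**3 + 4a**2 + 22a + 301 = (−(1/224)a − 1/32)(−224a**2 + 672a − 9632) + (0)
Last nonzero remainder: −224a**2 + 672a − 9632. Dividing through by −224 gives the monic gcd a**2 − 3a + 43.
Cancel a**2 − 3a + 43 from numerator and denominator to get the reduced form.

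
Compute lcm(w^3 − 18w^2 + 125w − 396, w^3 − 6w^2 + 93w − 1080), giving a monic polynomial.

w^5 − 15w^4 + 191w^3 − 2181w^2 + 13812w − 47520

Euclidean algorithm in ℚ[w]:
  w^3 − 18w^2 + 125w − 396 = (w^3 − 6w^2 + 93w − 1080) + (−12w^2 + 32w + 684)
  w^3 − 6w^2 + 93w − 1080 = (−(1/12)w + 5/18)(−12w^2 + 32w + 684) + ((1270/9)w − 1270)
  −12w^2 + 32w + 684 = (−(54/635)w − 342/635)((1270/9)w − 1270) + (0)
Last nonzero remainder: (1270/9)w − 1270. Dividing through by 1270/9 gives the monic gcd w − 9.
Then lcm(f, g) = f·g / gcd(f, g); expanding and making the result monic gives the answer.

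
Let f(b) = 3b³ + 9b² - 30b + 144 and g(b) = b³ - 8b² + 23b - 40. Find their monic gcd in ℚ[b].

Euclidean algorithm in ℚ[b]:
  3b³ + 9b² - 30b + 144 = (3)(b³ - 8b² + 23b - 40) + (33b² - 99b + 264)
  b³ - 8b² + 23b - 40 = ((1/33)b - 5/33)(33b² - 99b + 264) + (0)
Last nonzero remainder: 33b² - 99b + 264. Dividing through by 33 gives the monic gcd b² - 3b + 8.

b² - 3b + 8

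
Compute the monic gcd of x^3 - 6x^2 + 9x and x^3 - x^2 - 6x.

x^2 - 3x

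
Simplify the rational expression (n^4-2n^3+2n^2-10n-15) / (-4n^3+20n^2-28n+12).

By polynomial division,
  n^4-2n^3+2n^2-10n-15 = (-(1/4)n-3/4)(-4n^3+20n^2-28n+12) + (10n^2-28n-6)
  -4n^3+20n^2-28n+12 = (-(2/5)n+22/25)(10n^2-28n-6) + (-(144/25)n+432/25)
  10n^2-28n-6 = (-(125/72)n-25/72)(-(144/25)n+432/25) + (0)
Last nonzero remainder: -(144/25)n+432/25. Dividing through by -144/25 gives the monic gcd n-3.
Cancel n-3 from numerator and denominator to get the reduced form.

(-n^3-n^2-5n-5)/(4n^2-8n+4)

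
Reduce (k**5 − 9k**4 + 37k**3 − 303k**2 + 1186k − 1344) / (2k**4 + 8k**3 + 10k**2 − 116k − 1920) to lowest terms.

Apply the Euclidean algorithm:
  k**5 − 9k**4 + 37k**3 − 303k**2 + 1186k − 1344 = ((1/2)k − 13/2)(2k**4 + 8k**3 + 10k**2 − 116k − 1920) + (84k**3 − 180k**2 + 1392k − 13824)
  2k**4 + 8k**3 + 10k**2 − 116k − 1920 = ((1/42)k + 43/294)(84k**3 − 180k**2 + 1392k − 13824) + ((156/49)k**2 + (468/49)k + 4992/49)
  84k**3 − 180k**2 + 1392k − 13824 = ((343/13)k − 1764/13)((156/49)k**2 + (468/49)k + 4992/49) + (0)
Last nonzero remainder: (156/49)k**2 + (468/49)k + 4992/49. Dividing through by 156/49 gives the monic gcd k**2 + 3k + 32.
Cancel k**2 + 3k + 32 from numerator and denominator to get the reduced form.

(k**3 − 12k**2 + 41k − 42)/(2k**2 + 2k − 60)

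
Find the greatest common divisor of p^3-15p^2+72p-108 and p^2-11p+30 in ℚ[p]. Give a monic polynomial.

p-6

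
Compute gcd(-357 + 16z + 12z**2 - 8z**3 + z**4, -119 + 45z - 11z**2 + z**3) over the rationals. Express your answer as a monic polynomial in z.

Apply the Euclidean algorithm:
  z**4 - 8z**3 + 12z**2 + 16z - 357 = (z + 3)(z**3 - 11z**2 + 45z - 119) + (0)
The last nonzero remainder z**3 - 11z**2 + 45z - 119 is already monic.

-119 + 45z - 11z**2 + z**3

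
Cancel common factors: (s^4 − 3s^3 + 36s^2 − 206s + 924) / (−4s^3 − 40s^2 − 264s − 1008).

(−s^2 + 7s − 22)/(4s + 24)

Repeated division with remainder:
  s^4 − 3s^3 + 36s^2 − 206s + 924 = (−(1/4)s + 13/4)(−4s^3 − 40s^2 − 264s − 1008) + (100s^2 + 400s + 4200)
  −4s^3 − 40s^2 − 264s − 1008 = (−(1/25)s − 6/25)(100s^2 + 400s + 4200) + (0)
Last nonzero remainder: 100s^2 + 400s + 4200. Dividing through by 100 gives the monic gcd s^2 + 4s + 42.
Cancel s^2 + 4s + 42 from numerator and denominator to get the reduced form.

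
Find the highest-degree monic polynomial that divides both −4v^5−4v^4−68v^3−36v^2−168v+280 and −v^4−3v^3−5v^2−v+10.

Euclidean algorithm in ℚ[v]:
  −4v^5−4v^4−68v^3−36v^2−168v+280 = (4v−8)(−v^4−3v^3−5v^2−v+10) + (−72v^3−72v^2−216v+360)
  −v^4−3v^3−5v^2−v+10 = ((1/72)v+1/36)(−72v^3−72v^2−216v+360) + (0)
Last nonzero remainder: −72v^3−72v^2−216v+360. Dividing through by −72 gives the monic gcd v^3+v^2+3v−5.

v^3+v^2+3v−5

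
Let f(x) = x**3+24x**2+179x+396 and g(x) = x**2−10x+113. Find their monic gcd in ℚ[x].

Apply the Euclidean algorithm:
  x**3+24x**2+179x+396 = (x+34)(x**2−10x+113) + (406x−3446)
  x**2−10x+113 = ((1/406)x−307/82418)(406x−3446) + (4127656/41209)
  406x−3446 = ((8365427/2063828)x−71003107/2063828)(4127656/41209) + (0)
The last nonzero remainder is the constant 4127656/41209, so the polynomials are coprime and gcd = 1.

1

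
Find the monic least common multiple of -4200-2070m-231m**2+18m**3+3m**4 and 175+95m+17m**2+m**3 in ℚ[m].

-7000-4850m-1075m**2-47m**3+11m**4+m**5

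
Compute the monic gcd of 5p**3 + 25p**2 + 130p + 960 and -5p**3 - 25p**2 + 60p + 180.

By polynomial division,
  5p**3 + 25p**2 + 130p + 960 = (-1)(-5p**3 - 25p**2 + 60p + 180) + (190p + 1140)
  -5p**3 - 25p**2 + 60p + 180 = (-(1/38)p**2 + (1/38)p + 3/19)(190p + 1140) + (0)
Last nonzero remainder: 190p + 1140. Dividing through by 190 gives the monic gcd p + 6.

p + 6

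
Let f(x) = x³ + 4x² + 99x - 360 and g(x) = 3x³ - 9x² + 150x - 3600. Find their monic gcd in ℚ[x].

x² + 7x + 120

Euclidean algorithm in ℚ[x]:
  x³ + 4x² + 99x - 360 = (1/3)(3x³ - 9x² + 150x - 3600) + (7x² + 49x + 840)
  3x³ - 9x² + 150x - 3600 = ((3/7)x - 30/7)(7x² + 49x + 840) + (0)
Last nonzero remainder: 7x² + 49x + 840. Dividing through by 7 gives the monic gcd x² + 7x + 120.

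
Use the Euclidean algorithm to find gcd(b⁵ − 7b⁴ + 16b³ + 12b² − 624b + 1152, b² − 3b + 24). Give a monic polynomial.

b² − 3b + 24

Apply the Euclidean algorithm:
  b⁵ − 7b⁴ + 16b³ + 12b² − 624b + 1152 = (b³ − 4b² − 20b + 48)(b² − 3b + 24) + (0)
The last nonzero remainder b² − 3b + 24 is already monic.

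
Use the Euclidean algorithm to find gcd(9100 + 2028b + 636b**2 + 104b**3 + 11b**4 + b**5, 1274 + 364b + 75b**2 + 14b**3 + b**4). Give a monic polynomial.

182 + 26b + 7b**2 + b**3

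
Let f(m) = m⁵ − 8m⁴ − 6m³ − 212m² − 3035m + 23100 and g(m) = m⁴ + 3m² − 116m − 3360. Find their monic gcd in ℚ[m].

m³ + 8m² + 67m + 420

Repeated division with remainder:
  m⁵ − 8m⁴ − 6m³ − 212m² − 3035m + 23100 = (m − 8)(m⁴ + 3m² − 116m − 3360) + (−9m³ − 72m² − 603m − 3780)
  m⁴ + 3m² − 116m − 3360 = (−(1/9)m + 8/9)(−9m³ − 72m² − 603m − 3780) + (0)
Last nonzero remainder: −9m³ − 72m² − 603m − 3780. Dividing through by −9 gives the monic gcd m³ + 8m² + 67m + 420.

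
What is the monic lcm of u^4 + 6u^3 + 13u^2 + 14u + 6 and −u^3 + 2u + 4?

u^5 + 4u^4 + u^3 − 12u^2 − 22u − 12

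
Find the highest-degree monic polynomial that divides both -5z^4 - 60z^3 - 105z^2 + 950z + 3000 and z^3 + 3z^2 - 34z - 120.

z + 5

Euclidean algorithm in ℚ[z]:
  -5z^4 - 60z^3 - 105z^2 + 950z + 3000 = (-5z - 45)(z^3 + 3z^2 - 34z - 120) + (-140z^2 - 1180z - 2400)
  z^3 + 3z^2 - 34z - 120 = (-(1/140)z + 19/490)(-140z^2 - 1180z - 2400) + (-(264/49)z - 1320/49)
  -140z^2 - 1180z - 2400 = ((1715/66)z + 980/11)(-(264/49)z - 1320/49) + (0)
Last nonzero remainder: -(264/49)z - 1320/49. Dividing through by -264/49 gives the monic gcd z + 5.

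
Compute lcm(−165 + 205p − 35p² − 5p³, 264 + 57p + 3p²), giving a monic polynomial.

By polynomial division,
  −5p³ − 35p² + 205p − 165 = (−(5/3)p + 20)(3p² + 57p + 264) + (−495p − 5445)
  3p² + 57p + 264 = (−(1/165)p − 8/165)(−495p − 5445) + (0)
Last nonzero remainder: −495p − 5445. Dividing through by −495 gives the monic gcd p + 11.
Then lcm(f, g) = f·g / gcd(f, g); expanding and making the result monic gives the answer.

264 − 295p + 15p² + 15p³ + p⁴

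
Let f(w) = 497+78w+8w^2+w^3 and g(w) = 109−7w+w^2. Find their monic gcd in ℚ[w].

1

By polynomial division,
  w^3+8w^2+78w+497 = (w+15)(w^2−7w+109) + (74w−1138)
  w^2−7w+109 = ((1/74)w+155/1369)(74w−1138) + (325611/1369)
  74w−1138 = ((101306/325611)w−1557922/325611)(325611/1369) + (0)
The last nonzero remainder is the constant 325611/1369, so the polynomials are coprime and gcd = 1.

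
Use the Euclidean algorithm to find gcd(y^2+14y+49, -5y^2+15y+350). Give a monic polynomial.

y+7

Euclidean algorithm in ℚ[y]:
  y^2+14y+49 = (-1/5)(-5y^2+15y+350) + (17y+119)
  -5y^2+15y+350 = (-(5/17)y+50/17)(17y+119) + (0)
Last nonzero remainder: 17y+119. Dividing through by 17 gives the monic gcd y+7.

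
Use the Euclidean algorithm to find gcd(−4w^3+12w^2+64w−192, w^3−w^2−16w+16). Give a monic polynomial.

w^2−16

Repeated division with remainder:
  −4w^3+12w^2+64w−192 = (−4)(w^3−w^2−16w+16) + (8w^2−128)
  w^3−w^2−16w+16 = ((1/8)w−1/8)(8w^2−128) + (0)
Last nonzero remainder: 8w^2−128. Dividing through by 8 gives the monic gcd w^2−16.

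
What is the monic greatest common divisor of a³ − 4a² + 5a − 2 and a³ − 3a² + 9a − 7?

a − 1

Euclidean algorithm in ℚ[a]:
  a³ − 4a² + 5a − 2 = (a³ − 3a² + 9a − 7) + (−a² − 4a + 5)
  a³ − 3a² + 9a − 7 = (−a + 7)(−a² − 4a + 5) + (42a − 42)
  −a² − 4a + 5 = (−(1/42)a − 5/42)(42a − 42) + (0)
Last nonzero remainder: 42a − 42. Dividing through by 42 gives the monic gcd a − 1.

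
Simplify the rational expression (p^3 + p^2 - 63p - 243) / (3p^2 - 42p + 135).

Euclidean algorithm in ℚ[p]:
  p^3 + p^2 - 63p - 243 = ((1/3)p + 5)(3p^2 - 42p + 135) + (102p - 918)
  3p^2 - 42p + 135 = ((1/34)p - 5/34)(102p - 918) + (0)
Last nonzero remainder: 102p - 918. Dividing through by 102 gives the monic gcd p - 9.
Cancel p - 9 from numerator and denominator to get the reduced form.

(p^2 + 10p + 27)/(3p - 15)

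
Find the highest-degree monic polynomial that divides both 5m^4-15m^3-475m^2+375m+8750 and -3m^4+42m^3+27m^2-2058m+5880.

m^2-3m-70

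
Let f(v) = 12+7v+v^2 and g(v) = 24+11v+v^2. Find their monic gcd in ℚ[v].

3+v

Euclidean algorithm in ℚ[v]:
  v^2+7v+12 = (v^2+11v+24) + (−4v−12)
  v^2+11v+24 = (−(1/4)v−2)(−4v−12) + (0)
Last nonzero remainder: −4v−12. Dividing through by −4 gives the monic gcd v+3.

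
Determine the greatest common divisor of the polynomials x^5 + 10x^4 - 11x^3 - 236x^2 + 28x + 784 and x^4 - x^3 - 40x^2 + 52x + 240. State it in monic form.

x^2 - 2x - 8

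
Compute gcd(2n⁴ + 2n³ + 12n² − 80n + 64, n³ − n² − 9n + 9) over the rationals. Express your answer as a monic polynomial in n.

n − 1

By polynomial division,
  2n⁴ + 2n³ + 12n² − 80n + 64 = (2n + 4)(n³ − n² − 9n + 9) + (34n² − 62n + 28)
  n³ − n² − 9n + 9 = ((1/34)n + 7/289)(34n² − 62n + 28) + (−(2405/289)n + 2405/289)
  34n² − 62n + 28 = (−(9826/2405)n + 8092/2405)(−(2405/289)n + 2405/289) + (0)
Last nonzero remainder: −(2405/289)n + 2405/289. Dividing through by −2405/289 gives the monic gcd n − 1.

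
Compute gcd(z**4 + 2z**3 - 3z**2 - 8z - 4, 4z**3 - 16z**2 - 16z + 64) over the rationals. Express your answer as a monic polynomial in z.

z**2 - 4

Apply the Euclidean algorithm:
  z**4 + 2z**3 - 3z**2 - 8z - 4 = ((1/4)z + 3/2)(4z**3 - 16z**2 - 16z + 64) + (25z**2 - 100)
  4z**3 - 16z**2 - 16z + 64 = ((4/25)z - 16/25)(25z**2 - 100) + (0)
Last nonzero remainder: 25z**2 - 100. Dividing through by 25 gives the monic gcd z**2 - 4.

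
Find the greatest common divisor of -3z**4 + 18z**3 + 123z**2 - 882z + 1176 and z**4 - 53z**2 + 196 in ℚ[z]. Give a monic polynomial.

z**3 - 2z**2 - 49z + 98

By polynomial division,
  -3z**4 + 18z**3 + 123z**2 - 882z + 1176 = (-3)(z**4 - 53z**2 + 196) + (18z**3 - 36z**2 - 882z + 1764)
  z**4 - 53z**2 + 196 = ((1/18)z + 1/9)(18z**3 - 36z**2 - 882z + 1764) + (0)
Last nonzero remainder: 18z**3 - 36z**2 - 882z + 1764. Dividing through by 18 gives the monic gcd z**3 - 2z**2 - 49z + 98.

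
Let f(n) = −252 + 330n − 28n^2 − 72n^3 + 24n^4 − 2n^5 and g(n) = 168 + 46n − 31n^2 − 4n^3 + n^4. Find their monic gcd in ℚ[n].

42 + n − 8n^2 + n^3

Euclidean algorithm in ℚ[n]:
  −2n^5 + 24n^4 − 72n^3 − 28n^2 + 330n − 252 = (−2n + 16)(n^4 − 4n^3 − 31n^2 + 46n + 168) + (−70n^3 + 560n^2 − 70n − 2940)
  n^4 − 4n^3 − 31n^2 + 46n + 168 = (−(1/70)n − 2/35)(−70n^3 + 560n^2 − 70n − 2940) + (0)
Last nonzero remainder: −70n^3 + 560n^2 − 70n − 2940. Dividing through by −70 gives the monic gcd n^3 − 8n^2 + n + 42.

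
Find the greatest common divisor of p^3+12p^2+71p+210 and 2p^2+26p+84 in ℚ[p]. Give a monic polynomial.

p+6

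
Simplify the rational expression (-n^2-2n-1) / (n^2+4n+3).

(-n-1)/(n+3)

Euclidean algorithm in ℚ[n]:
  -n^2-2n-1 = (-1)(n^2+4n+3) + (2n+2)
  n^2+4n+3 = ((1/2)n+3/2)(2n+2) + (0)
Last nonzero remainder: 2n+2. Dividing through by 2 gives the monic gcd n+1.
Cancel n+1 from numerator and denominator to get the reduced form.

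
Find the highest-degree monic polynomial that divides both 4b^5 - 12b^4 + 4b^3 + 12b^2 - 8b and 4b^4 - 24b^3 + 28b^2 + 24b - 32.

By polynomial division,
  4b^5 - 12b^4 + 4b^3 + 12b^2 - 8b = (b + 3)(4b^4 - 24b^3 + 28b^2 + 24b - 32) + (48b^3 - 96b^2 - 48b + 96)
  4b^4 - 24b^3 + 28b^2 + 24b - 32 = ((1/12)b - 1/3)(48b^3 - 96b^2 - 48b + 96) + (0)
Last nonzero remainder: 48b^3 - 96b^2 - 48b + 96. Dividing through by 48 gives the monic gcd b^3 - 2b^2 - b + 2.

b^3 - 2b^2 - b + 2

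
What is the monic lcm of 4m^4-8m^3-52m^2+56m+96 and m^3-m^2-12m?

m^5-2m^4-13m^3+14m^2+24m

Euclidean algorithm in ℚ[m]:
  4m^4-8m^3-52m^2+56m+96 = (4m-4)(m^3-m^2-12m) + (-8m^2+8m+96)
  m^3-m^2-12m = (-(1/8)m)(-8m^2+8m+96) + (0)
Last nonzero remainder: -8m^2+8m+96. Dividing through by -8 gives the monic gcd m^2-m-12.
Then lcm(f, g) = f·g / gcd(f, g); expanding and making the result monic gives the answer.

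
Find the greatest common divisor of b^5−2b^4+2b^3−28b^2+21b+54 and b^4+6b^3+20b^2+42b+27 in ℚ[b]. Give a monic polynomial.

b^3+3b^2+11b+9

By polynomial division,
  b^5−2b^4+2b^3−28b^2+21b+54 = (b−8)(b^4+6b^3+20b^2+42b+27) + (30b^3+90b^2+330b+270)
  b^4+6b^3+20b^2+42b+27 = ((1/30)b+1/10)(30b^3+90b^2+330b+270) + (0)
Last nonzero remainder: 30b^3+90b^2+330b+270. Dividing through by 30 gives the monic gcd b^3+3b^2+11b+9.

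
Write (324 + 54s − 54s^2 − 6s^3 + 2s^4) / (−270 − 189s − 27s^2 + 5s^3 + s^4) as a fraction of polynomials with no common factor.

(−6 + 2s)/(5 + s)

Repeated division with remainder:
  2s^4 − 6s^3 − 54s^2 + 54s + 324 = (2)(s^4 + 5s^3 − 27s^2 − 189s − 270) + (−16s^3 + 432s + 864)
  s^4 + 5s^3 − 27s^2 − 189s − 270 = (−(1/16)s − 5/16)(−16s^3 + 432s + 864) + (0)
Last nonzero remainder: −16s^3 + 432s + 864. Dividing through by −16 gives the monic gcd s^3 − 27s − 54.
Cancel s^3 − 27s − 54 from numerator and denominator to get the reduced form.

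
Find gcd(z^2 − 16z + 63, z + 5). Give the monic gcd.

1

Euclidean algorithm in ℚ[z]:
  z^2 − 16z + 63 = (z − 21)(z + 5) + (168)
  z + 5 = ((1/168)z + 5/168)(168) + (0)
The last nonzero remainder is the constant 168, so the polynomials are coprime and gcd = 1.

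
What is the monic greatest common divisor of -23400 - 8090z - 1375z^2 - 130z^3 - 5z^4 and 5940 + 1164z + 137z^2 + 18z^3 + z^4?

90 + 19z + z^2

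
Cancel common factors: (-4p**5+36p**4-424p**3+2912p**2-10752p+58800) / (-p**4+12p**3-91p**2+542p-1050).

(4p**2+168)/(p-3)

Euclidean algorithm in ℚ[p]:
  -4p**5+36p**4-424p**3+2912p**2-10752p+58800 = (4p+12)(-p**4+12p**3-91p**2+542p-1050) + (-204p**3+1836p**2-13056p+71400)
  -p**4+12p**3-91p**2+542p-1050 = ((1/204)p-1/68)(-204p**3+1836p**2-13056p+71400) + (0)
Last nonzero remainder: -204p**3+1836p**2-13056p+71400. Dividing through by -204 gives the monic gcd p**3-9p**2+64p-350.
Cancel p**3-9p**2+64p-350 from numerator and denominator to get the reduced form.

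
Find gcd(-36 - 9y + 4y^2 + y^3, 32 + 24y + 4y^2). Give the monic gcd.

4 + y

By polynomial division,
  y^3 + 4y^2 - 9y - 36 = ((1/4)y - 1/2)(4y^2 + 24y + 32) + (-5y - 20)
  4y^2 + 24y + 32 = (-(4/5)y - 8/5)(-5y - 20) + (0)
Last nonzero remainder: -5y - 20. Dividing through by -5 gives the monic gcd y + 4.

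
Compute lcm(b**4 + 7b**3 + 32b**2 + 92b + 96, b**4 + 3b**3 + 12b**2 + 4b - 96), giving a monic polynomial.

By polynomial division,
  b**4 + 7b**3 + 32b**2 + 92b + 96 = (b**4 + 3b**3 + 12b**2 + 4b - 96) + (4b**3 + 20b**2 + 88b + 192)
  b**4 + 3b**3 + 12b**2 + 4b - 96 = ((1/4)b - 1/2)(4b**3 + 20b**2 + 88b + 192) + (0)
Last nonzero remainder: 4b**3 + 20b**2 + 88b + 192. Dividing through by 4 gives the monic gcd b**3 + 5b**2 + 22b + 48.
Then lcm(f, g) = f·g / gcd(f, g); expanding and making the result monic gives the answer.

b**5 + 5b**4 + 18b**3 + 28b**2 - 88b - 192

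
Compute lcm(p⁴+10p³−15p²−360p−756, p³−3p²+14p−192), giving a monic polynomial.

p⁶+13p⁵+47p⁴−85p³−2316p²−13788p−24192

Apply the Euclidean algorithm:
  p⁴+10p³−15p²−360p−756 = (p+13)(p³−3p²+14p−192) + (10p²−350p+1740)
  p³−3p²+14p−192 = ((1/10)p+16/5)(10p²−350p+1740) + (960p−5760)
  10p²−350p+1740 = ((1/96)p−29/96)(960p−5760) + (0)
Last nonzero remainder: 960p−5760. Dividing through by 960 gives the monic gcd p−6.
Then lcm(f, g) = f·g / gcd(f, g); expanding and making the result monic gives the answer.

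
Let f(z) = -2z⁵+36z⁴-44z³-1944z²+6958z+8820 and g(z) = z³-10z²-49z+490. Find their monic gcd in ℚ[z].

Euclidean algorithm in ℚ[z]:
  -2z⁵+36z⁴-44z³-1944z²+6958z+8820 = (-2z²+16z+18)(z³-10z²-49z+490) + (0)
The last nonzero remainder z³-10z²-49z+490 is already monic.

z³-10z²-49z+490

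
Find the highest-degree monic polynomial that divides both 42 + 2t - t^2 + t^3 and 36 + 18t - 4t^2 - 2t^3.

3 + t

Euclidean algorithm in ℚ[t]:
  t^3 - t^2 + 2t + 42 = (-1/2)(-2t^3 - 4t^2 + 18t + 36) + (-3t^2 + 11t + 60)
  -2t^3 - 4t^2 + 18t + 36 = ((2/3)t + 34/9)(-3t^2 + 11t + 60) + (-(572/9)t - 572/3)
  -3t^2 + 11t + 60 = ((27/572)t - 45/143)(-(572/9)t - 572/3) + (0)
Last nonzero remainder: -(572/9)t - 572/3. Dividing through by -572/9 gives the monic gcd t + 3.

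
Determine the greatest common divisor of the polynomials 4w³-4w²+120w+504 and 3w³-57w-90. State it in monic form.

w+3

Repeated division with remainder:
  4w³-4w²+120w+504 = (4/3)(3w³-57w-90) + (-4w²+196w+624)
  3w³-57w-90 = (-(3/4)w-147/4)(-4w²+196w+624) + (7614w+22842)
  -4w²+196w+624 = (-(2/3807)w+104/3807)(7614w+22842) + (0)
Last nonzero remainder: 7614w+22842. Dividing through by 7614 gives the monic gcd w+3.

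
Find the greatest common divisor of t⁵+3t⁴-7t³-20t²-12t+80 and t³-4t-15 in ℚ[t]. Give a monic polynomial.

Apply the Euclidean algorithm:
  t⁵+3t⁴-7t³-20t²-12t+80 = (t²+3t-3)(t³-4t-15) + (7t²+21t+35)
  t³-4t-15 = ((1/7)t-3/7)(7t²+21t+35) + (0)
Last nonzero remainder: 7t²+21t+35. Dividing through by 7 gives the monic gcd t²+3t+5.

t²+3t+5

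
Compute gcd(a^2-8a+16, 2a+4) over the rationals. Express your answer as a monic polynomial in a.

1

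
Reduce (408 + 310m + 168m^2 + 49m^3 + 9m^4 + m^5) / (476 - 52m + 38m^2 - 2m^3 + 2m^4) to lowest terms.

(24 + 14m + 6m^2 + m^3)/(28 - 8m + 2m^2)

Euclidean algorithm in ℚ[m]:
  m^5 + 9m^4 + 49m^3 + 168m^2 + 310m + 408 = ((1/2)m + 5)(2m^4 - 2m^3 + 38m^2 - 52m + 476) + (40m^3 + 4m^2 + 332m - 1972)
  2m^4 - 2m^3 + 38m^2 - 52m + 476 = ((1/20)m - 11/200)(40m^3 + 4m^2 + 332m - 1972) + ((1081/50)m^2 + (3243/50)m + 18377/50)
  40m^3 + 4m^2 + 332m - 1972 = ((2000/1081)m - 5800/1081)((1081/50)m^2 + (3243/50)m + 18377/50) + (0)
Last nonzero remainder: (1081/50)m^2 + (3243/50)m + 18377/50. Dividing through by 1081/50 gives the monic gcd m^2 + 3m + 17.
Cancel m^2 + 3m + 17 from numerator and denominator to get the reduced form.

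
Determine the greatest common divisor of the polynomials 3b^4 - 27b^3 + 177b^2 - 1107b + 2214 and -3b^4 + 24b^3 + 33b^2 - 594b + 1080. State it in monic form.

Euclidean algorithm in ℚ[b]:
  3b^4 - 27b^3 + 177b^2 - 1107b + 2214 = (-1)(-3b^4 + 24b^3 + 33b^2 - 594b + 1080) + (-3b^3 + 210b^2 - 1701b + 3294)
  -3b^4 + 24b^3 + 33b^2 - 594b + 1080 = (b + 62)(-3b^3 + 210b^2 - 1701b + 3294) + (-11286b^2 + 101574b - 203148)
  -3b^3 + 210b^2 - 1701b + 3294 = ((1/3762)b - 61/3762)(-11286b^2 + 101574b - 203148) + (0)
Last nonzero remainder: -11286b^2 + 101574b - 203148. Dividing through by -11286 gives the monic gcd b^2 - 9b + 18.

b^2 - 9b + 18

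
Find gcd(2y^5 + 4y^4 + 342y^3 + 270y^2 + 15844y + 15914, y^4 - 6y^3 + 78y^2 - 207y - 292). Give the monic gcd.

y^3 - 2y^2 + 70y + 73

Repeated division with remainder:
  2y^5 + 4y^4 + 342y^3 + 270y^2 + 15844y + 15914 = (2y + 16)(y^4 - 6y^3 + 78y^2 - 207y - 292) + (282y^3 - 564y^2 + 19740y + 20586)
  y^4 - 6y^3 + 78y^2 - 207y - 292 = ((1/282)y - 2/141)(282y^3 - 564y^2 + 19740y + 20586) + (0)
Last nonzero remainder: 282y^3 - 564y^2 + 19740y + 20586. Dividing through by 282 gives the monic gcd y^3 - 2y^2 + 70y + 73.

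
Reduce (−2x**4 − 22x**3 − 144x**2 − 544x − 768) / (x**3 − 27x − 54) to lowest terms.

(−2x**3 − 16x**2 − 96x − 256)/(x**2 − 3x − 18)

Euclidean algorithm in ℚ[x]:
  −2x**4 − 22x**3 − 144x**2 − 544x − 768 = (−2x − 22)(x**3 − 27x − 54) + (−198x**2 − 1246x − 1956)
  x**3 − 27x − 54 = (−(1/198)x + 623/19602)(−198x**2 − 1246x − 1956) + ((26680/9801)x + 26680/3267)
  −198x**2 − 1246x − 1956 = (−(970299/13340)x − 1597563/6670)((26680/9801)x + 26680/3267) + (0)
Last nonzero remainder: (26680/9801)x + 26680/3267. Dividing through by 26680/9801 gives the monic gcd x + 3.
Cancel x + 3 from numerator and denominator to get the reduced form.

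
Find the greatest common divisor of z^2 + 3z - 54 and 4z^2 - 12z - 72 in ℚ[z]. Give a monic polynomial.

z - 6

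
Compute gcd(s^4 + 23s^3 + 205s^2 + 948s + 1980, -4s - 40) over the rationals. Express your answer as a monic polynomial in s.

s + 10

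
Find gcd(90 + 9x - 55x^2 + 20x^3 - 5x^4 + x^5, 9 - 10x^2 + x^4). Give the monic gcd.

Euclidean algorithm in ℚ[x]:
  x^5 - 5x^4 + 20x^3 - 55x^2 + 9x + 90 = (x - 5)(x^4 - 10x^2 + 9) + (30x^3 - 105x^2 + 135)
  x^4 - 10x^2 + 9 = ((1/30)x + 7/60)(30x^3 - 105x^2 + 135) + ((9/4)x^2 - (9/2)x - 27/4)
  30x^3 - 105x^2 + 135 = ((40/3)x - 20)((9/4)x^2 - (9/2)x - 27/4) + (0)
Last nonzero remainder: (9/4)x^2 - (9/2)x - 27/4. Dividing through by 9/4 gives the monic gcd x^2 - 2x - 3.

-3 - 2x + x^2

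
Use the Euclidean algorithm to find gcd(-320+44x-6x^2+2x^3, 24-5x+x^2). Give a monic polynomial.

By polynomial division,
  2x^3-6x^2+44x-320 = (2x+4)(x^2-5x+24) + (16x-416)
  x^2-5x+24 = ((1/16)x+21/16)(16x-416) + (570)
  16x-416 = ((8/285)x-208/285)(570) + (0)
The last nonzero remainder is the constant 570, so the polynomials are coprime and gcd = 1.

1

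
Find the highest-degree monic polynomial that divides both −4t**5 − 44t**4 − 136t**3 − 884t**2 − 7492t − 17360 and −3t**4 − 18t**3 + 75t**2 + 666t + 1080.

t**2 + 9t + 20

By polynomial division,
  −4t**5 − 44t**4 − 136t**3 − 884t**2 − 7492t − 17360 = ((4/3)t + 20/3)(−3t**4 − 18t**3 + 75t**2 + 666t + 1080) + (−116t**3 − 2272t**2 − 13372t − 24560)
  −3t**4 − 18t**3 + 75t**2 + 666t + 1080 = ((3/116)t − 591/1682)(−116t**3 − 2272t**2 − 13372t − 24560) + (−(317460/841)t**2 − (2857140/841)t − 6349200/841)
  −116t**3 − 2272t**2 − 13372t − 24560 = ((24389/79365)t + 258187/79365)(−(317460/841)t**2 − (2857140/841)t − 6349200/841) + (0)
Last nonzero remainder: −(317460/841)t**2 − (2857140/841)t − 6349200/841. Dividing through by −317460/841 gives the monic gcd t**2 + 9t + 20.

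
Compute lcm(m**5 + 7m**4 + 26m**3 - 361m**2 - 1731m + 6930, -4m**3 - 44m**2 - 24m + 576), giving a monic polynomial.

Apply the Euclidean algorithm:
  m**5 + 7m**4 + 26m**3 - 361m**2 - 1731m + 6930 = (-(1/4)m**2 + m - 16)(-4m**3 - 44m**2 - 24m + 576) + (-897m**2 - 2691m + 16146)
  -4m**3 - 44m**2 - 24m + 576 = ((4/897)m + 32/897)(-897m**2 - 2691m + 16146) + (0)
Last nonzero remainder: -897m**2 - 2691m + 16146. Dividing through by -897 gives the monic gcd m**2 + 3m - 18.
Then lcm(f, g) = f·g / gcd(f, g); expanding and making the result monic gives the answer.

m**6 + 15m**5 + 82m**4 - 153m**3 - 4619m**2 - 6918m + 55440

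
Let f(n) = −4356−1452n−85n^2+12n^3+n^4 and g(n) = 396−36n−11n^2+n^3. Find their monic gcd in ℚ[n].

By polynomial division,
  n^4+12n^3−85n^2−1452n−4356 = (n+23)(n^3−11n^2−36n+396) + (204n^2−1020n−13464)
  n^3−11n^2−36n+396 = ((1/204)n−1/34)(204n^2−1020n−13464) + (0)
Last nonzero remainder: 204n^2−1020n−13464. Dividing through by 204 gives the monic gcd n^2−5n−66.

−66−5n+n^2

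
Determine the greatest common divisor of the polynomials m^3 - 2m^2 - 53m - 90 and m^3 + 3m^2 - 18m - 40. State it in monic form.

Apply the Euclidean algorithm:
  m^3 - 2m^2 - 53m - 90 = (m^3 + 3m^2 - 18m - 40) + (-5m^2 - 35m - 50)
  m^3 + 3m^2 - 18m - 40 = (-(1/5)m + 4/5)(-5m^2 - 35m - 50) + (0)
Last nonzero remainder: -5m^2 - 35m - 50. Dividing through by -5 gives the monic gcd m^2 + 7m + 10.

m^2 + 7m + 10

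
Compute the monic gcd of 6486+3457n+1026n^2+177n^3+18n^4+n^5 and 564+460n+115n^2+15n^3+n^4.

282+89n+13n^2+n^3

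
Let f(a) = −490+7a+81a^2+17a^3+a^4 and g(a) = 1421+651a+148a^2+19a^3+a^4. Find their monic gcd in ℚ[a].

Euclidean algorithm in ℚ[a]:
  a^4+17a^3+81a^2+7a−490 = (a^4+19a^3+148a^2+651a+1421) + (−2a^3−67a^2−644a−1911)
  a^4+19a^3+148a^2+651a+1421 = (−(1/2)a+29/4)(−2a^3−67a^2−644a−1911) + ((1247/4)a^2+(8729/2)a+61103/4)
  −2a^3−67a^2−644a−1911 = (−(8/1247)a−156/1247)((1247/4)a^2+(8729/2)a+61103/4) + (0)
Last nonzero remainder: (1247/4)a^2+(8729/2)a+61103/4. Dividing through by 1247/4 gives the monic gcd a^2+14a+49.

49+14a+a^2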